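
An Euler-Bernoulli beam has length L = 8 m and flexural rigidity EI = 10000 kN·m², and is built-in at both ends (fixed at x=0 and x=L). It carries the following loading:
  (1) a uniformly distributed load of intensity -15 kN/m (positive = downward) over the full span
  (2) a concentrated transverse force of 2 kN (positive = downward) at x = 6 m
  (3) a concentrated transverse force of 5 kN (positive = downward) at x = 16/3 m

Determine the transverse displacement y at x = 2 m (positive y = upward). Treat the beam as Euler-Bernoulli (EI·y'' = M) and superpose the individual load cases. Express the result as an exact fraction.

y(2) = 27449/3240000 m

Load 1 — uniform load w=-15 kN/m over full span:
  y_1 = -wx²(L-x)²/(24EI) = -(-15)·2²·(8-2)²/(24·10000) = 9/1000 m
Load 2 — point force P=2 kN at a=6 m (b=L-a=2):
  y_2 = -Pb²x²(3aL-(3a+b)x)/(6L³EI)  [x≤a] = -2·2²·2²·(3·6·8-(3·6+2)·2)/(6·8³·10000) = -13/120000 m
Load 3 — point force P=5 kN at a=16/3 m (b=L-a=8/3):
  y_3 = -Pb²x²(3aL-(3a+b)x)/(6L³EI)  [x≤a] = -5·(8/3)²·2²·(3·(16/3)·8-(3·(16/3)+(8/3))·2)/(6·8³·10000) = -17/40500 m
Superposition: y = Σ y_i = 27449/3240000 m ≈ 0.008472 m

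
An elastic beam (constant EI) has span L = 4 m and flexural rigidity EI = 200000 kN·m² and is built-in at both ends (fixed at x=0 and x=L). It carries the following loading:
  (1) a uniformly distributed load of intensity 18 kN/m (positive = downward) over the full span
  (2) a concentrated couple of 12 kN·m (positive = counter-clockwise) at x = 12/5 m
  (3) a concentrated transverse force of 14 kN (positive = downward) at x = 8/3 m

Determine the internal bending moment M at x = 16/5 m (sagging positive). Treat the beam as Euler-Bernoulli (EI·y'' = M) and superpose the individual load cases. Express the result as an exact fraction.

Load 1 — uniform load w=18 kN/m over full span:
  M_1 = wLx/2 - wL²/12 - wx²/2 = 18·4·(16/5)/2 - 18·4²/12 - 18·(16/5)²/2 = -24/25 kN·m
Load 2 — applied couple M₀=12 kN·m at a=12/5 m (b=L-a=8/5):
  M_2 = R_Ax - M_A - M₀  [x>a] with R_A=108/25, M_A=96/25 = (108/25)·(16/5) - (96/25) - 12 = -252/125 kN·m
Load 3 — point force P=14 kN at a=8/3 m (b=L-a=4/3):
  M_3 = Pa²(a+3b)(L-x)/L³ - Pa²b/L²  [x>a] = 14·(8/3)²·((8/3)+3·(4/3))·(4-(16/5))/4³ - 14·(8/3)²·(4/3)/4² = 0 kN·m
Superposition: M = Σ M_i = -372/125 kN·m ≈ -2.976000 kN·m

M(16/5) = -372/125 kN·m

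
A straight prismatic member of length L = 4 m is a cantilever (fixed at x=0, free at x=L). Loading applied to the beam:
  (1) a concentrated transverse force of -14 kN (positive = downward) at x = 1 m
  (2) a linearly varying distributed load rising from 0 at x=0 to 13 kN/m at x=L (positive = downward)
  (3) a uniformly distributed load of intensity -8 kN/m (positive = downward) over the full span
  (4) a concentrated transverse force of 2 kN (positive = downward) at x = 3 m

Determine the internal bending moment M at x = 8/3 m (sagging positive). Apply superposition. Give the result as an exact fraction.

M(8/3) = -310/81 kN·m

Load 1 — point force P=-14 kN at a=1 m (b=L-a=3):
  M_1 = 0  [x>a] = 0 kN·m
Load 2 — triangular load w₀=13 kN/m (0→w₀ over full span):
  M_2 = w₀Lx/2 - w₀L²/3 - w₀x³/(6L) = 13·4·(8/3)/2 - 13·4²/3 - 13·(8/3)³/(6·4) = -832/81 kN·m
Load 3 — uniform load w=-8 kN/m over full span:
  M_3 = -w(L-x)²/2 = -(-8)·(4-(8/3))²/2 = 64/9 kN·m
Load 4 — point force P=2 kN at a=3 m (b=L-a=1):
  M_4 = -P(a-x)  [x≤a] = -2·(3-(8/3)) = -2/3 kN·m
Superposition: M = Σ M_i = -310/81 kN·m ≈ -3.827160 kN·m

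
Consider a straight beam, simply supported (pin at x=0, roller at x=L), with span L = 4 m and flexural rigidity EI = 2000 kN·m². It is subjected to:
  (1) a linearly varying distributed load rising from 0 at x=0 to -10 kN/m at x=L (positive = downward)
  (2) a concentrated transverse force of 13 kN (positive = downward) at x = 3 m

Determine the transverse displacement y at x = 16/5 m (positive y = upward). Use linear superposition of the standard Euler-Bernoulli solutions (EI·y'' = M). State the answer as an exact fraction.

y(16/5) = 13349/12500000 m

Load 1 — triangular load w₀=-10 kN/m (0→w₀ over full span):
  y_1 = -w₀x(7L⁴-10L²x²+3x⁴)/(360LEI) = -(-10)·(16/5)·(7·4⁴-10·4²·(16/5)²+3·(16/5)⁴)/(360·4·2000) = 2032/390625 m
Load 2 — point force P=13 kN at a=3 m (b=L-a=1):
  y_2 = -Pa(L-x)(2Lx-a²-x²)/(6LEI)  [x>a] = -13·3·(4-(16/5))·(2·4·(16/5)-3²-(16/5)²)/(6·4·2000) = -2067/500000 m
Superposition: y = Σ y_i = 13349/12500000 m ≈ 0.001068 m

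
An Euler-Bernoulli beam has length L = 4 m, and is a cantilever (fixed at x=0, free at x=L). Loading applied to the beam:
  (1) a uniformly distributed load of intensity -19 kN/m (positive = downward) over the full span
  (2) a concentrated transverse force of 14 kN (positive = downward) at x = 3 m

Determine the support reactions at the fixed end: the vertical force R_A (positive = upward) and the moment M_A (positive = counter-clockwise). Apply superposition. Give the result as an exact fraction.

Load 1 — uniform load w=-19 kN/m over full span:
  R_A = wL = (-19)·4 = -76 kN
  M_A = wL²/2 = (-19)·4²/2 = -152 kN·m
Load 2 — point force P=14 kN at a=3 m (b=L-a=1):
  R_A = P = 14 kN
  M_A = Pa = 14·3 = 42 kN·m
Superposition: R_A = -62 kN, M_A = -110 kN·m

R_A = -62 kN, M_A = -110 kN·m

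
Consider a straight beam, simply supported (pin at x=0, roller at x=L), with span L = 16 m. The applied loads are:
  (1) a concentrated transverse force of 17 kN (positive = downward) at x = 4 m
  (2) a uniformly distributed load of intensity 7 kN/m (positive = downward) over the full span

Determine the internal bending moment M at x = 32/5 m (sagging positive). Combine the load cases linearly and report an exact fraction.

M(32/5) = 6396/25 kN·m

Load 1 — point force P=17 kN at a=4 m (b=L-a=12):
  M_1 = Pa(L-x)/L  [x>a] = 17·4·(16-(32/5))/16 = 204/5 kN·m
Load 2 — uniform load w=7 kN/m over full span:
  M_2 = wx(L-x)/2 = 7·(32/5)·(16-(32/5))/2 = 5376/25 kN·m
Superposition: M = Σ M_i = 6396/25 kN·m ≈ 255.840000 kN·m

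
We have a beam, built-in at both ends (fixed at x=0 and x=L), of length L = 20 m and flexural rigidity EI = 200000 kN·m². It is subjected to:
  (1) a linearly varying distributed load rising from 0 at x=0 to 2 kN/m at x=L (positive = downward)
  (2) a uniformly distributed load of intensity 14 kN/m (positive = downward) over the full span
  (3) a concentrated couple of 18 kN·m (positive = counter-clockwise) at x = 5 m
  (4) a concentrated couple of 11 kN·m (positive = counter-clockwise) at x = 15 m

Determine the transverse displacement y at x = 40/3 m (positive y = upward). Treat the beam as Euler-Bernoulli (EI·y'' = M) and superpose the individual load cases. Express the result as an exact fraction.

y(40/3) = -28847/1166400 m

Load 1 — triangular load w₀=2 kN/m (0→w₀ over full span):
  y_1 = -w₀x²(L-x)²(x+2L)/(120LEI) = -2·(40/3)²·(20-(40/3))²·((40/3)+2·20)/(120·20·200000) = -32/18225 m
Load 2 — uniform load w=14 kN/m over full span:
  y_2 = -wx²(L-x)²/(24EI) = -14·(40/3)²·(20-(40/3))²/(24·200000) = -28/1215 m
Load 3 — applied couple M₀=18 kN·m at a=5 m (b=L-a=15):
  y_3 = (R_Ax³/6 - M_Ax²/2 - M₀(x-a)²/2)/EI  [x>a] with R_A=81/80, M_A=-27/8 = ((81/80)·(40/3)³/6 - (-27/8)·(40/3)²/2 - 18·((40/3)-5)²/2)/200000 = 3/8000 m
Load 4 — applied couple M₀=11 kN·m at a=15 m (b=L-a=5):
  y_4 = (R_Ax³/6 - M_Ax²/2)/EI  [x≤a] with R_A=99/160, M_A=55/16 = ((99/160)·(40/3)³/6 - (55/16)·(40/3)²/2)/200000 = -11/36000 m
Superposition: y = Σ y_i = -28847/1166400 m ≈ -0.024732 m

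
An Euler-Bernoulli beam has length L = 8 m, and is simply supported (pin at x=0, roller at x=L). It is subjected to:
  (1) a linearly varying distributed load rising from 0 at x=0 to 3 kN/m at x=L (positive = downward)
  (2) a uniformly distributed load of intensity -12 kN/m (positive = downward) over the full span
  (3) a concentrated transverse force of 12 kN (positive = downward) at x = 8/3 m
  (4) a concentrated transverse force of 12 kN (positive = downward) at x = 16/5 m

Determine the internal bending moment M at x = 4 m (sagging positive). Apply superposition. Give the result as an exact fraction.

M(4) = -244/5 kN·m

Load 1 — triangular load w₀=3 kN/m (0→w₀ over full span):
  M_1 = w₀Lx/6 - w₀x³/(6L) = 3·8·4/6 - 3·4³/(6·8) = 12 kN·m
Load 2 — uniform load w=-12 kN/m over full span:
  M_2 = wx(L-x)/2 = (-12)·4·(8-4)/2 = -96 kN·m
Load 3 — point force P=12 kN at a=8/3 m (b=L-a=16/3):
  M_3 = Pa(L-x)/L  [x>a] = 12·(8/3)·(8-4)/8 = 16 kN·m
Load 4 — point force P=12 kN at a=16/5 m (b=L-a=24/5):
  M_4 = Pa(L-x)/L  [x>a] = 12·(16/5)·(8-4)/8 = 96/5 kN·m
Superposition: M = Σ M_i = -244/5 kN·m ≈ -48.800000 kN·m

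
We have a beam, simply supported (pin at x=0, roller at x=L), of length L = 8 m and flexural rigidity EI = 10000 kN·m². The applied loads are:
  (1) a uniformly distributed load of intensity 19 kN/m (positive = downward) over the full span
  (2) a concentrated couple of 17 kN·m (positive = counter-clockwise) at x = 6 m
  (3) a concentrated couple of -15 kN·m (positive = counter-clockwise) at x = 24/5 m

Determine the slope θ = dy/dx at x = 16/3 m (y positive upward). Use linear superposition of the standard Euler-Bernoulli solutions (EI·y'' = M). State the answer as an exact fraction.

θ(16/3) = 321893/16200000 rad

Load 1 — uniform load w=19 kN/m over full span:
  θ_1 = -w(L³-6Lx²+4x³)/(24EI) = -19·(8³-6·8·(16/3)²+4·(16/3)³)/(24·10000) = 988/50625 rad
Load 2 — applied couple M₀=17 kN·m at a=6 m (b=L-a=2):
  θ_2 = (M₀x²/(2L)+C₁)/EI  [x≤a] with C₁=M₀(3b²-L²)/(6L)=-221/12 = (17·(16/3)²/(2·8)+(-221/12))/10000 = 17/14400 rad
Load 3 — applied couple M₀=-15 kN·m at a=24/5 m (b=L-a=16/5):
  θ_3 = (M₀x²/(2L)-M₀(x-a)+C₁)/EI  [x>a] with C₁=M₀(3b²-L²)/(6L)=52/5 = ((-15)·(16/3)²/(2·8)-(-15)·((16/3)-(24/5))+(52/5))/10000 = -31/37500 rad
Superposition: θ = Σ θ_i = 321893/16200000 rad ≈ 0.019870 rad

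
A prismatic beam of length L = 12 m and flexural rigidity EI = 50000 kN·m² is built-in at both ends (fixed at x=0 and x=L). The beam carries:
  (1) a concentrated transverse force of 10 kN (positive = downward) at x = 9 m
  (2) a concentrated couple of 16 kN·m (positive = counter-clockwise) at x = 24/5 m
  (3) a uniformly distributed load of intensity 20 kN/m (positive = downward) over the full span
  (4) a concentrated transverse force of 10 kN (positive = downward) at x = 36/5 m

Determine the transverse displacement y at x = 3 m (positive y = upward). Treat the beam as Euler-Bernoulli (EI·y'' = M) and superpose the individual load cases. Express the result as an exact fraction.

y(3) = -21177/1600000 m

Load 1 — point force P=10 kN at a=9 m (b=L-a=3):
  y_1 = -Pb²x²(3aL-(3a+b)x)/(6L³EI)  [x≤a] = -10·3²·3²·(3·9·12-(3·9+3)·3)/(6·12³·50000) = -117/320000 m
Load 2 — applied couple M₀=16 kN·m at a=24/5 m (b=L-a=36/5):
  y_2 = (R_Ax³/6 - M_Ax²/2)/EI  [x≤a] with R_A=48/25, M_A=48/25 = ((48/25)·3³/6 - (48/25)·3²/2)/50000 = 0 m
Load 3 — uniform load w=20 kN/m over full span:
  y_3 = -wx²(L-x)²/(24EI) = -20·3²·(12-3)²/(24·50000) = -243/20000 m
Load 4 — point force P=10 kN at a=36/5 m (b=L-a=24/5):
  y_4 = -Pb²x²(3aL-(3a+b)x)/(6L³EI)  [x≤a] = -10·(24/5)²·3²·(3·(36/5)·12-(3·(36/5)+(24/5))·3)/(6·12³·50000) = -9/12500 m
Superposition: y = Σ y_i = -21177/1600000 m ≈ -0.013236 m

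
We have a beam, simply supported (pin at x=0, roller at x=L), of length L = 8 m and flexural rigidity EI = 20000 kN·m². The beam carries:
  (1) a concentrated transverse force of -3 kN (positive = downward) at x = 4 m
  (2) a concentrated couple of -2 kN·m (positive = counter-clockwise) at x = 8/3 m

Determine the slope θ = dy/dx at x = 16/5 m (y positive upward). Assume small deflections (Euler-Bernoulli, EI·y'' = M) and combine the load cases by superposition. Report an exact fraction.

θ(16/5) = 181/1125000 rad

Load 1 — point force P=-3 kN at a=4 m (b=L-a=4):
  θ_1 = -Pb(L²-b²-3x²)/(6LEI)  [x≤a] = -(-3)·4·(8²-4²-3·(16/5)²)/(6·8·20000) = 27/125000 rad
Load 2 — applied couple M₀=-2 kN·m at a=8/3 m (b=L-a=16/3):
  θ_2 = (M₀x²/(2L)-M₀(x-a)+C₁)/EI  [x>a] with C₁=M₀(3b²-L²)/(6L)=-8/9 = ((-2)·(16/5)²/(2·8)-(-2)·((16/5)-(8/3))+(-8/9))/20000 = -31/562500 rad
Superposition: θ = Σ θ_i = 181/1125000 rad ≈ 0.000161 rad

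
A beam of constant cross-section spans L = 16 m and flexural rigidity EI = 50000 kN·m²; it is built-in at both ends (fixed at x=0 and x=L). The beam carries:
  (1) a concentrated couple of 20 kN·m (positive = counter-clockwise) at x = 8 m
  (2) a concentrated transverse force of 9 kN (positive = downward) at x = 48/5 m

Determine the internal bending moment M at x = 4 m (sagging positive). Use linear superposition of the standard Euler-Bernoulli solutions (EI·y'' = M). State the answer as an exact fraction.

M(4) = 337/250 kN·m

Load 1 — applied couple M₀=20 kN·m at a=8 m (b=L-a=8):
  M_1 = R_Ax - M_A  [x≤a] with R_A=15/8, M_A=5 = (15/8)·4 - 5 = 5/2 kN·m
Load 2 — point force P=9 kN at a=48/5 m (b=L-a=32/5):
  M_2 = Pb²(3a+b)x/L³ - Pab²/L²  [x≤a] = 9·(32/5)²·(3·(48/5)+(32/5))·4/16³ - 9·(48/5)·(32/5)²/16² = -144/125 kN·m
Superposition: M = Σ M_i = 337/250 kN·m ≈ 1.348000 kN·m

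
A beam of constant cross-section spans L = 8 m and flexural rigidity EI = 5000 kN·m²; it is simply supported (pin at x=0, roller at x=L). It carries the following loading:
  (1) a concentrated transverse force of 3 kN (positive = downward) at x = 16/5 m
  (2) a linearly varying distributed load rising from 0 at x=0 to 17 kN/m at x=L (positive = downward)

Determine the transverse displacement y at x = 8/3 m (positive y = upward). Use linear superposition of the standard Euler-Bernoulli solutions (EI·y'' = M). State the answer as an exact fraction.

Load 1 — point force P=3 kN at a=16/5 m (b=L-a=24/5):
  y_1 = -Pbx(L²-b²-x²)/(6LEI)  [x≤a] = -3·(24/5)·(8/3)·(8²-(24/5)²-(8/3)²)/(6·8·5000) = -3808/703125 m
Load 2 — triangular load w₀=17 kN/m (0→w₀ over full span):
  y_2 = -w₀x(7L⁴-10L²x²+3x⁴)/(360LEI) = -17·(8/3)·(7·8⁴-10·8²·(8/3)²+3·(8/3)⁴)/(360·8·5000) = -34816/455625 m
Superposition: y = Σ y_i = -4660448/56953125 m ≈ -0.081830 m

y(8/3) = -4660448/56953125 m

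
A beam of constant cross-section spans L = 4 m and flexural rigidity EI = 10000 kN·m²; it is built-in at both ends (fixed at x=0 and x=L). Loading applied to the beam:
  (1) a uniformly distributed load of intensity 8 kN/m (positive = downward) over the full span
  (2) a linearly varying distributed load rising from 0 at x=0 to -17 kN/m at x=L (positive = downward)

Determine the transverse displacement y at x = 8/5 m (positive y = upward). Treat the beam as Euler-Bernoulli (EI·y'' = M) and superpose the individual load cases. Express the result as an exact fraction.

Load 1 — uniform load w=8 kN/m over full span:
  y_1 = -wx²(L-x)²/(24EI) = -8·(8/5)²·(4-(8/5))²/(24·10000) = -192/390625 m
Load 2 — triangular load w₀=-17 kN/m (0→w₀ over full span):
  y_2 = -w₀x²(L-x)²(x+2L)/(120LEI) = -(-17)·(8/5)²·(4-(8/5))²·((8/5)+2·4)/(120·4·10000) = 4896/9765625 m
Superposition: y = Σ y_i = 96/9765625 m ≈ 0.000010 m

y(8/5) = 96/9765625 m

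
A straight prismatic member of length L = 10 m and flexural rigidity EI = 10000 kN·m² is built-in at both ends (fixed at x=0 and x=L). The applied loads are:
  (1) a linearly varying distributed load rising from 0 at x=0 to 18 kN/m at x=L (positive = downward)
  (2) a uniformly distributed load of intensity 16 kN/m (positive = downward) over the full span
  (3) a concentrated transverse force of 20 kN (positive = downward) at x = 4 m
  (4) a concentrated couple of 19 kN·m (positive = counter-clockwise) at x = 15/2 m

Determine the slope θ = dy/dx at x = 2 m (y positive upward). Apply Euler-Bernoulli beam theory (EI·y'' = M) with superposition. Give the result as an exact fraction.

Load 1 — triangular load w₀=18 kN/m (0→w₀ over full span):
  θ_1 = -w₀(2x(L-x)(L-2x)(x+2L)+x²(L-x)²)/(120LEI) = -18·(2·2·(10-2)·(10-2·2)·(2+2·10)+2²·(10-2)²)/(120·10·10000) = -21/3125 rad
Load 2 — uniform load w=16 kN/m over full span:
  θ_2 = -wx(L-x)(L-2x)/(12EI) = -16·2·(10-2)·(10-2·2)/(12·10000) = -8/625 rad
Load 3 — point force P=20 kN at a=4 m (b=L-a=6):
  θ_3 = -Pb²x(2aL-(3a+b)x)/(2L³EI)  [x≤a] = -20·6²·2·(2·4·10-(3·4+6)·2)/(2·10³·10000) = -99/31250 rad
Load 4 — applied couple M₀=19 kN·m at a=15/2 m (b=L-a=5/2):
  θ_4 = (R_Ax²/2 - M_Ax)/EI  [x≤a] with R_A=171/80, M_A=95/16 = ((171/80)·2²/2 - (95/16)·2)/10000 = -19/25000 rad
Superposition: θ = Σ θ_i = -2931/125000 rad ≈ -0.023448 rad

θ(2) = -2931/125000 rad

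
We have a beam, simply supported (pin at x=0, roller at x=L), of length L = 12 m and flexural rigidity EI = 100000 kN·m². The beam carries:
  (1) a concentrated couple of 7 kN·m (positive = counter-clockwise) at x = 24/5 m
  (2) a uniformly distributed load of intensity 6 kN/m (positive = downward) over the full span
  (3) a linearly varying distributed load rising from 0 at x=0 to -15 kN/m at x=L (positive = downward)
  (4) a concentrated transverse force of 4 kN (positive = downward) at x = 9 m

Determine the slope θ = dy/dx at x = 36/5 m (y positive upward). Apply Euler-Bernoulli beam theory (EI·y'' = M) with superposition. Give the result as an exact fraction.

Load 1 — applied couple M₀=7 kN·m at a=24/5 m (b=L-a=36/5):
  θ_1 = (M₀x²/(2L)-M₀(x-a)+C₁)/EI  [x>a] with C₁=M₀(3b²-L²)/(6L)=28/25 = (7·(36/5)²/(2·12)-7·((36/5)-(24/5))+(28/25))/100000 = -7/1250000 rad
Load 2 — uniform load w=6 kN/m over full span:
  θ_2 = -w(L³-6Lx²+4x³)/(24EI) = -6·(12³-6·12·(36/5)²+4·(36/5)³)/(24·100000) = 999/781250 rad
Load 3 — triangular load w₀=-15 kN/m (0→w₀ over full span):
  θ_3 = -w₀(7L⁴-30L²x²+15x⁴)/(360LEI) = -(-15)·(7·12⁴-30·12²·(36/5)²+15·(36/5)⁴)/(360·12·100000) = -522/390625 rad
Load 4 — point force P=4 kN at a=9 m (b=L-a=3):
  θ_4 = -Pb(L²-b²-3x²)/(6LEI)  [x≤a] = -4·3·(12²-3²-3·(36/5)²)/(6·12·100000) = 171/5000000 rad
Superposition: θ = Σ θ_i = -29/1000000 rad ≈ -0.000029 rad

θ(36/5) = -29/1000000 rad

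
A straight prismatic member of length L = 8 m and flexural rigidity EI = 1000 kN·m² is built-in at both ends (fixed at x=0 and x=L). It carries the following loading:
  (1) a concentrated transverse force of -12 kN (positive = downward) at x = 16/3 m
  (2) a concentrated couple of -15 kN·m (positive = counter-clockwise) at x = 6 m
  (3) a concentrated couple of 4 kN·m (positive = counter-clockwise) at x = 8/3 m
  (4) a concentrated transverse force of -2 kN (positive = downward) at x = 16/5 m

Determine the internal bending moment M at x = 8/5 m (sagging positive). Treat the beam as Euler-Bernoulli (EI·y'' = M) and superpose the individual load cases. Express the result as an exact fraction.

Load 1 — point force P=-12 kN at a=16/3 m (b=L-a=8/3):
  M_1 = Pb²(3a+b)x/L³ - Pab²/L²  [x≤a] = (-12)·(8/3)²·(3·(16/3)+(8/3))·(8/5)/8³ - (-12)·(16/3)·(8/3)²/8² = 32/15 kN·m
Load 2 — applied couple M₀=-15 kN·m at a=6 m (b=L-a=2):
  M_2 = R_Ax - M_A  [x≤a] with R_A=-135/64, M_A=-75/16 = (-135/64)·(8/5) - (-75/16) = 21/16 kN·m
Load 3 — applied couple M₀=4 kN·m at a=8/3 m (b=L-a=16/3):
  M_3 = R_Ax - M_A  [x≤a] with R_A=2/3, M_A=0 = (2/3)·(8/5) - 0 = 16/15 kN·m
Load 4 — point force P=-2 kN at a=16/5 m (b=L-a=24/5):
  M_4 = Pb²(3a+b)x/L³ - Pab²/L²  [x≤a] = (-2)·(24/5)²·(3·(16/5)+(24/5))·(8/5)/8³ - (-2)·(16/5)·(24/5)²/8² = 144/625 kN·m
Superposition: M = Σ M_i = 47429/10000 kN·m ≈ 4.742900 kN·m

M(8/5) = 47429/10000 kN·m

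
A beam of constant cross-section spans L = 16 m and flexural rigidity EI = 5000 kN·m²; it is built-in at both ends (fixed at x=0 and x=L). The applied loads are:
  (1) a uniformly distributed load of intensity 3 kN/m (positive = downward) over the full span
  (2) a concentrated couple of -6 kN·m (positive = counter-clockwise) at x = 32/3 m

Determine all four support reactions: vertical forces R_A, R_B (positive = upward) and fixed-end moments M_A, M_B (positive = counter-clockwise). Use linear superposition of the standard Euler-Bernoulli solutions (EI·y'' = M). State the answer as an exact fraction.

Load 1 — uniform load w=3 kN/m over full span:
  R_A = wL/2 = 3·16/2 = 24 kN
  M_A = wL²/12 = 3·16²/12 = 64 kN·m
  R_B = wL/2 = 3·16/2 = 24 kN
  M_B = -wL²/12 = -3·16²/12 = -64 kN·m
Load 2 — applied couple M₀=-6 kN·m at a=32/3 m (b=L-a=16/3):
  R_A = 6M₀ab/L³ = 6·(-6)·(32/3)·(16/3)/16³ = -1/2 kN
  M_A = M₀b(2a-b)/L² = (-6)·(16/3)·(2·(32/3)-(16/3))/16² = -2 kN·m
  R_B = -6M₀ab/L³ = -6·(-6)·(32/3)·(16/3)/16³ = 1/2 kN
  M_B = M₀a(2b-a)/L² = (-6)·(32/3)·(2·(16/3)-(32/3))/16² = 0 kN·m
Superposition: R_A = 47/2 kN, M_A = 62 kN·m, R_B = 49/2 kN, M_B = -64 kN·m

R_A = 47/2 kN, M_A = 62 kN·m, R_B = 49/2 kN, M_B = -64 kN·m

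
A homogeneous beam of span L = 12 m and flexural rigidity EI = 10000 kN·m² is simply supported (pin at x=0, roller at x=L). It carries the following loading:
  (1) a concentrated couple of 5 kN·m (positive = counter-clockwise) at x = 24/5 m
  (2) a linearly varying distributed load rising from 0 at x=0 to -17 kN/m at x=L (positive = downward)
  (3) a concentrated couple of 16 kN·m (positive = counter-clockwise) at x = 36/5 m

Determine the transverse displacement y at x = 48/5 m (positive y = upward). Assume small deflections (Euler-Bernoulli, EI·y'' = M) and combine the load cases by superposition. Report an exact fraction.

y(48/5) = 1401282/9765625 m

Load 1 — applied couple M₀=5 kN·m at a=24/5 m (b=L-a=36/5):
  y_1 = (M₀x³/(6L)-M₀(x-a)²/2+C₁x)/EI  [x>a] with C₁=M₀(3b²-L²)/(6L)=4/5 = (5·(48/5)³/(6·12)-5·((48/5)-(24/5))²/2+(4/5)·(48/5))/10000 = 18/15625 m
Load 2 — triangular load w₀=-17 kN/m (0→w₀ over full span):
  y_2 = -w₀x(7L⁴-10L²x²+3x⁴)/(360LEI) = -(-17)·(48/5)·(7·12⁴-10·12²·(48/5)²+3·(48/5)⁴)/(360·12·10000) = 1399032/9765625 m
Load 3 — applied couple M₀=16 kN·m at a=36/5 m (b=L-a=24/5):
  y_3 = (M₀x³/(6L)-M₀(x-a)²/2+C₁x)/EI  [x>a] with C₁=M₀(3b²-L²)/(6L)=-416/25 = (16·(48/5)³/(6·12)-16·((48/5)-(36/5))²/2+(-416/25)·(48/5))/10000 = -72/78125 m
Superposition: y = Σ y_i = 1401282/9765625 m ≈ 0.143491 m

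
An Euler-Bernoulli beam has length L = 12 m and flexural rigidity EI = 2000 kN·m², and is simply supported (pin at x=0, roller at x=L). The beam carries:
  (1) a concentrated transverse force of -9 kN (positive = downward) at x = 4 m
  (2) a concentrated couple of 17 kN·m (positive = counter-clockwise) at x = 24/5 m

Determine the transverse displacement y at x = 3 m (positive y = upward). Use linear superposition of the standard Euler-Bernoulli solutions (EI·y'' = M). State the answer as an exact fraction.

Load 1 — point force P=-9 kN at a=4 m (b=L-a=8):
  y_1 = -Pbx(L²-b²-x²)/(6LEI)  [x≤a] = -(-9)·8·3·(12²-8²-3²)/(6·12·2000) = 213/2000 m
Load 2 — applied couple M₀=17 kN·m at a=24/5 m (b=L-a=36/5):
  y_2 = (M₀x³/(6L)+C₁x)/EI  [x≤a] with C₁=M₀(3b²-L²)/(6L)=68/25 = (17·3³/(6·12)+(68/25)·3)/2000 = 2907/400000 m
Superposition: y = Σ y_i = 45507/400000 m ≈ 0.113767 m

y(3) = 45507/400000 m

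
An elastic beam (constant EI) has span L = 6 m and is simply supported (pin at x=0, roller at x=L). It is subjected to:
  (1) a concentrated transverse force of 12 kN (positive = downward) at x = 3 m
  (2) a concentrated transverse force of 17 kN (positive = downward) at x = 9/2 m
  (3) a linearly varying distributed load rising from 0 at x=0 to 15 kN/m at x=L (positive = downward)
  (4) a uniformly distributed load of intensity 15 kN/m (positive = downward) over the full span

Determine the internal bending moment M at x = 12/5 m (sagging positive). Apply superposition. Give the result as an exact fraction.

Load 1 — point force P=12 kN at a=3 m (b=L-a=3):
  M_1 = Pbx/L  [x≤a] = 12·3·(12/5)/6 = 72/5 kN·m
Load 2 — point force P=17 kN at a=9/2 m (b=L-a=3/2):
  M_2 = Pbx/L  [x≤a] = 17·(3/2)·(12/5)/6 = 51/5 kN·m
Load 3 — triangular load w₀=15 kN/m (0→w₀ over full span):
  M_3 = w₀Lx/6 - w₀x³/(6L) = 15·6·(12/5)/6 - 15·(12/5)³/(6·6) = 756/25 kN·m
Load 4 — uniform load w=15 kN/m over full span:
  M_4 = wx(L-x)/2 = 15·(12/5)·(6-(12/5))/2 = 324/5 kN·m
Superposition: M = Σ M_i = 2991/25 kN·m ≈ 119.640000 kN·m

M(12/5) = 2991/25 kN·m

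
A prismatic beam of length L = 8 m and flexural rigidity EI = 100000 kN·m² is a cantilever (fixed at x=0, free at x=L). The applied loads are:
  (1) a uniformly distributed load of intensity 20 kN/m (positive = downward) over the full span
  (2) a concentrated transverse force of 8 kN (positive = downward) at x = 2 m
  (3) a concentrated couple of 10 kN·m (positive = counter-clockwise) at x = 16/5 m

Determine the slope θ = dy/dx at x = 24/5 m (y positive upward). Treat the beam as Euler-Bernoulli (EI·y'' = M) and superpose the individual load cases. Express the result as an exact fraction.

Load 1 — uniform load w=20 kN/m over full span:
  θ_1 = -wx(x²-3Lx+3L²)/(6EI) = -20·(24/5)·((24/5)²-3·8·(24/5)+3·8²)/(6·100000) = -1248/78125 rad
Load 2 — point force P=8 kN at a=2 m (b=L-a=6):
  θ_2 = -Pa²/(2EI)  [x>a] = -8·2²/(2·100000) = -1/6250 rad
Load 3 — applied couple M₀=10 kN·m at a=16/5 m (b=L-a=24/5):
  θ_3 = M₀a/EI  [x>a] = 10·(16/5)/100000 = 1/3125 rad
Superposition: θ = Σ θ_i = -2471/156250 rad ≈ -0.015814 rad

θ(24/5) = -2471/156250 rad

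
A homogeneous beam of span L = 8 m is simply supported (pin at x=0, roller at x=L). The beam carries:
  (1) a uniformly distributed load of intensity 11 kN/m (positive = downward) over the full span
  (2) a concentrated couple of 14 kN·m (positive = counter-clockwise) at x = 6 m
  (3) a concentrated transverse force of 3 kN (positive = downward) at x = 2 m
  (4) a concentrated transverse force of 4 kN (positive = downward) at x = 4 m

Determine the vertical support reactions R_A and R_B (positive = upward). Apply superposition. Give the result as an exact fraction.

R_A = 50 kN, R_B = 45 kN

Load 1 — uniform load w=11 kN/m over full span:
  R_A = wL/2 = 11·8/2 = 44 kN
  R_B = wL/2 = 11·8/2 = 44 kN
Load 2 — applied couple M₀=14 kN·m at a=6 m (b=L-a=2):
  R_A = M₀/L = 14/8 = 7/4 kN
  R_B = -M₀/L = -14/8 = -7/4 kN
Load 3 — point force P=3 kN at a=2 m (b=L-a=6):
  R_A = Pb/L = 3·6/8 = 9/4 kN
  R_B = Pa/L = 3·2/8 = 3/4 kN
Load 4 — point force P=4 kN at a=4 m (b=L-a=4):
  R_A = Pb/L = 4·4/8 = 2 kN
  R_B = Pa/L = 4·4/8 = 2 kN
Superposition: R_A = 50 kN, R_B = 45 kN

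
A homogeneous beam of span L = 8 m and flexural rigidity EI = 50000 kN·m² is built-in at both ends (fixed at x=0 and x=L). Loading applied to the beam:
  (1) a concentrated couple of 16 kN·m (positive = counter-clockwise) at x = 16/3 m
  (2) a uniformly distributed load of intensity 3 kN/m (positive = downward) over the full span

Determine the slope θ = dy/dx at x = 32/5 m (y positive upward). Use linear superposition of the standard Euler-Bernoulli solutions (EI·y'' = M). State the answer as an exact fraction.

Load 1 — applied couple M₀=16 kN·m at a=16/3 m (b=L-a=8/3):
  θ_1 = (R_Ax²/2 - M_Ax - M₀(x-a))/EI  [x>a] with R_A=8/3, M_A=16/3 = ((8/3)·(32/5)²/2 - (16/3)·(32/5) - 16·((32/5)-(16/3)))/50000 = 16/234375 rad
Load 2 — uniform load w=3 kN/m over full span:
  θ_2 = -wx(L-x)(L-2x)/(12EI) = -3·(32/5)·(8-(32/5))·(8-2·(32/5))/(12·50000) = 96/390625 rad
Superposition: θ = Σ θ_i = 368/1171875 rad ≈ 0.000314 rad

θ(32/5) = 368/1171875 rad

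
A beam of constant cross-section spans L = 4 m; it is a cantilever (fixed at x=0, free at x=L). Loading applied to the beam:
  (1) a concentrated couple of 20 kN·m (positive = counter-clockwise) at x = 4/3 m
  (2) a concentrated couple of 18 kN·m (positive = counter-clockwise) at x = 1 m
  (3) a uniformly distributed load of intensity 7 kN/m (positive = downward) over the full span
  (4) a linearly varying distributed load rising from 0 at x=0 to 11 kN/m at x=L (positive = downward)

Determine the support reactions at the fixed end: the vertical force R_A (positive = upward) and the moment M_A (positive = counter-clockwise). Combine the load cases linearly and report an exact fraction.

R_A = 50 kN, M_A = 230/3 kN·m

Load 1 — applied couple M₀=20 kN·m at a=4/3 m (b=L-a=8/3):
  R_A = 0 kN
  M_A = -M₀ = -20 kN·m
Load 2 — applied couple M₀=18 kN·m at a=1 m (b=L-a=3):
  R_A = 0 kN
  M_A = -M₀ = -18 kN·m
Load 3 — uniform load w=7 kN/m over full span:
  R_A = wL = 7·4 = 28 kN
  M_A = wL²/2 = 7·4²/2 = 56 kN·m
Load 4 — triangular load w₀=11 kN/m (0→w₀ over full span):
  R_A = w₀L/2 = 11·4/2 = 22 kN
  M_A = w₀L²/3 = 11·4²/3 = 176/3 kN·m
Superposition: R_A = 50 kN, M_A = 230/3 kN·m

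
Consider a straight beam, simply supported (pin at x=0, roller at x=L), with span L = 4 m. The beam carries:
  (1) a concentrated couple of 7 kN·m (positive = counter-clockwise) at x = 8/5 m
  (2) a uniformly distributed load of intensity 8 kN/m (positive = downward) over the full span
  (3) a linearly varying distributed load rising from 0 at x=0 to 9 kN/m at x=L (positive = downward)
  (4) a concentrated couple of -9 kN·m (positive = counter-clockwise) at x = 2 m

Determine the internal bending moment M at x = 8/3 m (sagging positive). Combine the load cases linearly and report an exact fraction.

Load 1 — applied couple M₀=7 kN·m at a=8/5 m (b=L-a=12/5):
  M_1 = M₀x/L - M₀  [x>a] = 7·(8/3)/4 - 7 = -7/3 kN·m
Load 2 — uniform load w=8 kN/m over full span:
  M_2 = wx(L-x)/2 = 8·(8/3)·(4-(8/3))/2 = 128/9 kN·m
Load 3 — triangular load w₀=9 kN/m (0→w₀ over full span):
  M_3 = w₀Lx/6 - w₀x³/(6L) = 9·4·(8/3)/6 - 9·(8/3)³/(6·4) = 80/9 kN·m
Load 4 — applied couple M₀=-9 kN·m at a=2 m (b=L-a=2):
  M_4 = M₀x/L - M₀  [x>a] = (-9)·(8/3)/4 - (-9) = 3 kN·m
Superposition: M = Σ M_i = 214/9 kN·m ≈ 23.777778 kN·m

M(8/3) = 214/9 kN·m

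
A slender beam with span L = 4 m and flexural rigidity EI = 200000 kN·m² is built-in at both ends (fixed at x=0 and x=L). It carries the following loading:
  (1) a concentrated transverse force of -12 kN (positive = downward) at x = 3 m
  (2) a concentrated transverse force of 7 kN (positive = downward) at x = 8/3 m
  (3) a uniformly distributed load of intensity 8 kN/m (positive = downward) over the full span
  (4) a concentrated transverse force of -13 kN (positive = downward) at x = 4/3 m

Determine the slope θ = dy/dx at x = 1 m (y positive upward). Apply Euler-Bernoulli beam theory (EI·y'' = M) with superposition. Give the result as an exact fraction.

Load 1 — point force P=-12 kN at a=3 m (b=L-a=1):
  θ_1 = -Pb²x(2aL-(3a+b)x)/(2L³EI)  [x≤a] = -(-12)·1²·1·(2·3·4-(3·3+1)·1)/(2·4³·200000) = 21/3200000 rad
Load 2 — point force P=7 kN at a=8/3 m (b=L-a=4/3):
  θ_2 = -Pb²x(2aL-(3a+b)x)/(2L³EI)  [x≤a] = -7·(4/3)²·1·(2·(8/3)·4-(3·(8/3)+(4/3))·1)/(2·4³·200000) = -7/1200000 rad
Load 3 — uniform load w=8 kN/m over full span:
  θ_3 = -wx(L-x)(L-2x)/(12EI) = -8·1·(4-1)·(4-2·1)/(12·200000) = -1/50000 rad
Load 4 — point force P=-13 kN at a=4/3 m (b=L-a=8/3):
  θ_4 = -Pb²x(2aL-(3a+b)x)/(2L³EI)  [x≤a] = -(-13)·(8/3)²·1·(2·(4/3)·4-(3·(4/3)+(8/3))·1)/(2·4³·200000) = 13/900000 rad
Superposition: θ = Σ θ_i = -139/28800000 rad ≈ -0.000005 rad

θ(1) = -139/28800000 rad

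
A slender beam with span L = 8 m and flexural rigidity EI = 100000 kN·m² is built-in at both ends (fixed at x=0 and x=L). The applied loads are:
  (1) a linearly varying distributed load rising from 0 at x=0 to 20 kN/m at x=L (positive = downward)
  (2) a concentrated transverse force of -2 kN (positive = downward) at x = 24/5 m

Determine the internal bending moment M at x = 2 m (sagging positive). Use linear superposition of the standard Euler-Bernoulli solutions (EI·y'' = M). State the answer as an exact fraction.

Load 1 — triangular load w₀=20 kN/m (0→w₀ over full span):
  M_1 = 3w₀Lx/20 - w₀L²/30 - w₀x³/(6L) = 3·20·8·2/20 - 20·8²/30 - 20·2³/(6·8) = 2 kN·m
Load 2 — point force P=-2 kN at a=24/5 m (b=L-a=16/5):
  M_2 = Pb²(3a+b)x/L³ - Pab²/L²  [x≤a] = (-2)·(16/5)²·(3·(24/5)+(16/5))·2/8³ - (-2)·(24/5)·(16/5)²/8² = 16/125 kN·m
Superposition: M = Σ M_i = 266/125 kN·m ≈ 2.128000 kN·m

M(2) = 266/125 kN·m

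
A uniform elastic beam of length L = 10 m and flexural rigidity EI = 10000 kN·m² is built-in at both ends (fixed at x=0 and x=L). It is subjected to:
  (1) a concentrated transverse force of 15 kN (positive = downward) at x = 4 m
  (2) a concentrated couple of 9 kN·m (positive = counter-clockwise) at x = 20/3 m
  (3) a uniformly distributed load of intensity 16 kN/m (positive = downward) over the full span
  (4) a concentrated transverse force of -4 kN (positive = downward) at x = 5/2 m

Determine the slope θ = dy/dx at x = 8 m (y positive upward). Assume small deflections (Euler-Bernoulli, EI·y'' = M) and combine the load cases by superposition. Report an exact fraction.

Load 1 — point force P=15 kN at a=4 m (b=L-a=6):
  θ_1 = Pa²(L-x)(2bL-(3b+a)(L-x))/(2L³EI)  [x>a] = 15·4²·(10-8)·(2·6·10-(3·6+4)·(10-8))/(2·10³·10000) = 57/31250 rad
Load 2 — applied couple M₀=9 kN·m at a=20/3 m (b=L-a=10/3):
  θ_2 = (R_Ax²/2 - M_Ax - M₀(x-a))/EI  [x>a] with R_A=6/5, M_A=3 = ((6/5)·8²/2 - 3·8 - 9·(8-(20/3)))/10000 = 3/12500 rad
Load 3 — uniform load w=16 kN/m over full span:
  θ_3 = -wx(L-x)(L-2x)/(12EI) = -16·8·(10-8)·(10-2·8)/(12·10000) = 8/625 rad
Load 4 — point force P=-4 kN at a=5/2 m (b=L-a=15/2):
  θ_4 = Pa²(L-x)(2bL-(3b+a)(L-x))/(2L³EI)  [x>a] = (-4)·(5/2)²·(10-8)·(2·(15/2)·10-(3·(15/2)+(5/2))·(10-8))/(2·10³·10000) = -1/4000 rad
Superposition: θ = Σ θ_i = 7307/500000 rad ≈ 0.014614 rad

θ(8) = 7307/500000 rad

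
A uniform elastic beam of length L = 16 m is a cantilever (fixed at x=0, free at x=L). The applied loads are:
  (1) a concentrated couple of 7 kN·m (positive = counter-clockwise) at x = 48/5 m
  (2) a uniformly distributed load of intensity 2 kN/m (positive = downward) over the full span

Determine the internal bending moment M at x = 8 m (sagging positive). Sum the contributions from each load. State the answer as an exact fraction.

Load 1 — applied couple M₀=7 kN·m at a=48/5 m (b=L-a=32/5):
  M_1 = M₀  [x≤a] = 7 = 7 kN·m
Load 2 — uniform load w=2 kN/m over full span:
  M_2 = -w(L-x)²/2 = -2·(16-8)²/2 = -64 kN·m
Superposition: M = Σ M_i = -57 kN·m ≈ -57.000000 kN·m

M(8) = -57 kN·m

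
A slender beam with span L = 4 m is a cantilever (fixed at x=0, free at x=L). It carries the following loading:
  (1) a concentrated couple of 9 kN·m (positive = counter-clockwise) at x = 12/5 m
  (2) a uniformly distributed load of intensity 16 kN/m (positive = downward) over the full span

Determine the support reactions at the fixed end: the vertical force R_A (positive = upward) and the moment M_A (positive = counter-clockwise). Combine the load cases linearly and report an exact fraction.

R_A = 64 kN, M_A = 119 kN·m

Load 1 — applied couple M₀=9 kN·m at a=12/5 m (b=L-a=8/5):
  R_A = 0 kN
  M_A = -M₀ = -9 kN·m
Load 2 — uniform load w=16 kN/m over full span:
  R_A = wL = 16·4 = 64 kN
  M_A = wL²/2 = 16·4²/2 = 128 kN·m
Superposition: R_A = 64 kN, M_A = 119 kN·m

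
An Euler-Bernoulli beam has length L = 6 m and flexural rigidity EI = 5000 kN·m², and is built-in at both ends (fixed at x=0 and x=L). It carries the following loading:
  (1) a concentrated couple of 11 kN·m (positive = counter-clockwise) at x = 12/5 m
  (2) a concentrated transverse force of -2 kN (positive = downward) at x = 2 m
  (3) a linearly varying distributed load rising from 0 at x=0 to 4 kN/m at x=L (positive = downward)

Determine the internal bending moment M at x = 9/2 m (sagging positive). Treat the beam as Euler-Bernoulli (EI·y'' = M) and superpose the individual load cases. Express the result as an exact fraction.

M(9/2) = 1703/1800 kN·m

Load 1 — applied couple M₀=11 kN·m at a=12/5 m (b=L-a=18/5):
  M_1 = R_Ax - M_A - M₀  [x>a] with R_A=66/25, M_A=33/25 = (66/25)·(9/2) - (33/25) - 11 = -11/25 kN·m
Load 2 — point force P=-2 kN at a=2 m (b=L-a=4):
  M_2 = Pa²(a+3b)(L-x)/L³ - Pa²b/L²  [x>a] = (-2)·2²·(2+3·4)·(6-(9/2))/6³ - (-2)·2²·4/6² = 1/9 kN·m
Load 3 — triangular load w₀=4 kN/m (0→w₀ over full span):
  M_3 = 3w₀Lx/20 - w₀L²/30 - w₀x³/(6L) = 3·4·6·(9/2)/20 - 4·6²/30 - 4·(9/2)³/(6·6) = 51/40 kN·m
Superposition: M = Σ M_i = 1703/1800 kN·m ≈ 0.946111 kN·m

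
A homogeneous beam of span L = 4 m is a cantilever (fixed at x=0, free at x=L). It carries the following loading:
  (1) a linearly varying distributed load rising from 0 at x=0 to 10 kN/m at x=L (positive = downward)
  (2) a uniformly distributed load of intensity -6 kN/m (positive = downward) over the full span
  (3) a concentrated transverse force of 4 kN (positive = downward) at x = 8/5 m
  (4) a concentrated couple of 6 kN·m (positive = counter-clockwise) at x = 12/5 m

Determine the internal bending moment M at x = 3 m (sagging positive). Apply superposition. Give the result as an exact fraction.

M(3) = -19/12 kN·m

Load 1 — triangular load w₀=10 kN/m (0→w₀ over full span):
  M_1 = w₀Lx/2 - w₀L²/3 - w₀x³/(6L) = 10·4·3/2 - 10·4²/3 - 10·3³/(6·4) = -55/12 kN·m
Load 2 — uniform load w=-6 kN/m over full span:
  M_2 = -w(L-x)²/2 = -(-6)·(4-3)²/2 = 3 kN·m
Load 3 — point force P=4 kN at a=8/5 m (b=L-a=12/5):
  M_3 = 0  [x>a] = 0 kN·m
Load 4 — applied couple M₀=6 kN·m at a=12/5 m (b=L-a=8/5):
  M_4 = 0  [x>a] = 0 kN·m
Superposition: M = Σ M_i = -19/12 kN·m ≈ -1.583333 kN·m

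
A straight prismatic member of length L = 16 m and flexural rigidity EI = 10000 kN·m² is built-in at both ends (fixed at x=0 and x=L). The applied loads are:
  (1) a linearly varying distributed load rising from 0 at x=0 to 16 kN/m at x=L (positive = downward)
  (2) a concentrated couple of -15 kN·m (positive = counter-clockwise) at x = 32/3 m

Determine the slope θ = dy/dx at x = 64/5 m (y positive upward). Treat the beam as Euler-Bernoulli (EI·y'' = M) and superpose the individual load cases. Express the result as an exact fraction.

θ(64/5) = 32018/1171875 rad

Load 1 — triangular load w₀=16 kN/m (0→w₀ over full span):
  θ_1 = -w₀(2x(L-x)(L-2x)(x+2L)+x²(L-x)²)/(120LEI) = -16·(2·(64/5)·(16-(64/5))·(16-2·(64/5))·((64/5)+2·16)+(64/5)²·(16-(64/5))²)/(120·16·10000) = 32768/1171875 rad
Load 2 — applied couple M₀=-15 kN·m at a=32/3 m (b=L-a=16/3):
  θ_2 = (R_Ax²/2 - M_Ax - M₀(x-a))/EI  [x>a] with R_A=-5/4, M_A=-5 = ((-5/4)·(64/5)²/2 - (-5)·(64/5) - (-15)·((64/5)-(32/3)))/10000 = -2/3125 rad
Superposition: θ = Σ θ_i = 32018/1171875 rad ≈ 0.027322 rad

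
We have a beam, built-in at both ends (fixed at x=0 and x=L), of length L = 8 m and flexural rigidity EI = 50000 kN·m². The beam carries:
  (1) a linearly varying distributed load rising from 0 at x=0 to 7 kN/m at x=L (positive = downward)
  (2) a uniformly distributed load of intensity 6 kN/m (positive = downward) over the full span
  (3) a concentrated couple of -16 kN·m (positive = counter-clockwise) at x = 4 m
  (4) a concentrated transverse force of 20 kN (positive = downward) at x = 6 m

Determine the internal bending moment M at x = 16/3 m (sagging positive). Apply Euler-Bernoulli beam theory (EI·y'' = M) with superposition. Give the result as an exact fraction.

M(16/3) = 25577/810 kN·m

Load 1 — triangular load w₀=7 kN/m (0→w₀ over full span):
  M_1 = 3w₀Lx/20 - w₀L²/30 - w₀x³/(6L) = 3·7·8·(16/3)/20 - 7·8²/30 - 7·(16/3)³/(6·8) = 3136/405 kN·m
Load 2 — uniform load w=6 kN/m over full span:
  M_2 = wLx/2 - wL²/12 - wx²/2 = 6·8·(16/3)/2 - 6·8²/12 - 6·(16/3)²/2 = 32/3 kN·m
Load 3 — applied couple M₀=-16 kN·m at a=4 m (b=L-a=4):
  M_3 = R_Ax - M_A - M₀  [x>a] with R_A=-3, M_A=-4 = (-3)·(16/3) - (-4) - (-16) = 4 kN·m
Load 4 — point force P=20 kN at a=6 m (b=L-a=2):
  M_4 = Pb²(3a+b)x/L³ - Pab²/L²  [x≤a] = 20·2²·(3·6+2)·(16/3)/8³ - 20·6·2²/8² = 55/6 kN·m
Superposition: M = Σ M_i = 25577/810 kN·m ≈ 31.576543 kN·m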